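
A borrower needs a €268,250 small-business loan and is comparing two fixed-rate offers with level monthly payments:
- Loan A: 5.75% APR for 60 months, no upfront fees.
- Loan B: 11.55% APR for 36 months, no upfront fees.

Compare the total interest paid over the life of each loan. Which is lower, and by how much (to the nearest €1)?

Loan A: at 5.75% the monthly rate is 0.0047917, so the payment is 268,250 × 0.0047917 / (1 − 1.0047917^−60) = €5,154.90.
Total interest on Loan A = 60 × €5,154.90 − €268,250 = €41,044.00.
Loan B: monthly rate = 11.55%/12 = 0.0096250; payment = 268,250 × 0.0096250 / (1 − (1+0.0096250)^−36) = €8,852.19.
Total interest on Loan B = 36 × €8,852.19 − €268,250 = €50,428.84.
Loan A is lower by €9,384.84.

Loan A by €9,385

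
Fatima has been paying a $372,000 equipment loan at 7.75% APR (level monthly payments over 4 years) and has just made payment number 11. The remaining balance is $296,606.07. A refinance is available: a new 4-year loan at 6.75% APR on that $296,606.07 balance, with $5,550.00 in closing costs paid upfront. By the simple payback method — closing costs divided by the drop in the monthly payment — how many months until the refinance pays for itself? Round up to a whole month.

Current payment = 372,000 × 7.75%/12 / (1 − (1+0.0064583)^−48) = $9,038.02.
Refinanced payment = 296,606.07 × 0.0056250 / (1 − (1+0.0056250)^−48) = $7,068.25.
Monthly savings = $9,038.02 − $7,068.25 = $1,969.77.
Break-even = $5,550.00 / $1,969.77 = 2.82 → 3 months.

3 months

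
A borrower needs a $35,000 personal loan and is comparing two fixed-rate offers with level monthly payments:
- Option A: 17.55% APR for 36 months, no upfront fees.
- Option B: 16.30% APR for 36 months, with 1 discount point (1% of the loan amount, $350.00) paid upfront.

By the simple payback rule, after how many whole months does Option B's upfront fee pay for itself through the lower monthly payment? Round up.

Option A: monthly rate = 17.55%/12 = 0.0146250; payment = 35,000 × 0.0146250 / (1 − (1+0.0146250)^−36) = $1,257.45.
Option B: at 16.30% the monthly rate is 0.0135833, so the payment is 35,000 × 0.0135833 / (1 − 1.0135833^−36) = $1,235.69.
Monthly savings = $1,257.45 − $1,235.69 = $21.76.
Break-even = $350.00 / $21.76 = 16.08 → 17 months.

17 months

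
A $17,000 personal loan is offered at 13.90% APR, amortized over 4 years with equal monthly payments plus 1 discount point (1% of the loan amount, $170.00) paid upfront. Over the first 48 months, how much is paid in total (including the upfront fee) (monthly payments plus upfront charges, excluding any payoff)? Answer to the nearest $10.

At 13.90% the monthly rate is 0.0115833, so the payment is 17,000 × 0.0115833 / (1 − 1.0115833^−48) = $463.70.
Total outlay = 48 × $463.70 + $170.00 = $22,427.60.

$22,430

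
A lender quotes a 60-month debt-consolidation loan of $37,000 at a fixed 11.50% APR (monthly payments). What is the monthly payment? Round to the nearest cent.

Monthly rate = 11.5%/12 = 0.0095833; payment = 37,000 × 0.0095833 / (1 − (1+0.0095833)^−60) = $813.73.

$813.73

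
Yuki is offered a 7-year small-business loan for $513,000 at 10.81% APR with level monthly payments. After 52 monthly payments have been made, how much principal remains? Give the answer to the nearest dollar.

$241,836

With monthly rate i = 10.81%/12 = 0.0090083, the balance after k of n payments is P · [(1+i)^n − (1+i)^k] / [(1+i)^n − 1].
(1+0.0090083)^84 = 2.12402321 and (1+0.0090083)^52 = 1.59414257, so the balance is 513,000 × (2.12402321 − 1.59414257) / (2.12402321 − 1) = $241,835.55.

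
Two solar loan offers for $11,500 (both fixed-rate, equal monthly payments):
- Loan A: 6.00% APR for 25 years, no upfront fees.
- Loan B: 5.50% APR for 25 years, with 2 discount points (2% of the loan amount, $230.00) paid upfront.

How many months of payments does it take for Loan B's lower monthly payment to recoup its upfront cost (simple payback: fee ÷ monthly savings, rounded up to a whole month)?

Loan A: at 6.00% the monthly rate is 0.0050000, so the payment is 11,500 × 0.0050000 / (1 − 1.0050000^−300) = $74.09.
Loan B: at 5.50% the monthly rate is 0.0045833, so the payment is 11,500 × 0.0045833 / (1 − 1.0045833^−300) = $70.62.
Monthly savings = $74.09 − $70.62 = $3.47.
Break-even = $230.00 / $3.47 = 66.28 → 67 months.

67 months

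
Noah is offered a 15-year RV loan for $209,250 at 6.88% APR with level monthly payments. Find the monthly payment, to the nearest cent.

$1,866.79

Monthly rate = 6.88%/12 = 0.0057333; payment = 209,250 × 0.0057333 / (1 − (1+0.0057333)^−180) = $1,866.79.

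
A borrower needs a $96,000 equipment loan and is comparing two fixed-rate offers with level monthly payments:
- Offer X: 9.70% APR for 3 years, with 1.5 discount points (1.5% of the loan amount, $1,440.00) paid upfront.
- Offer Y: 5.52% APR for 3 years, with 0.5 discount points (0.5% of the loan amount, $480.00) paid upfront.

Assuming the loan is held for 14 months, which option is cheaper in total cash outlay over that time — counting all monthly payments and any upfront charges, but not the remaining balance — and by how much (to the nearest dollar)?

Offer Y by $3,543

Offer X: at 9.70% the monthly rate is 0.0080833, so the payment is 96,000 × 0.0080833 / (1 − 1.0080833^−36) = $3,084.15.
Offer Y: at 5.52% the monthly rate is 0.0046000, so the payment is 96,000 × 0.0046000 / (1 − 1.0046000^−36) = $2,899.67.
Over 14 months: Offer X costs 14 × $3,084.15 + $1,440.00 = $44,618.10; Offer Y costs 14 × $2,899.67 + $480.00 = $41,075.38.
Offer Y is cheaper by $44,618.10 − $41,075.38 = $3,542.72.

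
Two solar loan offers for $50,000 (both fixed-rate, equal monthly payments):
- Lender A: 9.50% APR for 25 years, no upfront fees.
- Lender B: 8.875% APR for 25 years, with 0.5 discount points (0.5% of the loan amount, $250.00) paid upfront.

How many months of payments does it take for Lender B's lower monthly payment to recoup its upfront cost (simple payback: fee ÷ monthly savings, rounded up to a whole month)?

Lender A: monthly rate = 9.5%/12 = 0.0079167; payment = 50,000 × 0.0079167 / (1 − (1+0.0079167)^−300) = $436.85.
Lender B: at 8.875% the monthly rate is 0.0073958, so the payment is 50,000 × 0.0073958 / (1 − 1.0073958^−300) = $415.33.
Monthly savings = $436.85 − $415.33 = $21.52.
Break-even = $250.00 / $21.52 = 11.62 → 12 months.

12 months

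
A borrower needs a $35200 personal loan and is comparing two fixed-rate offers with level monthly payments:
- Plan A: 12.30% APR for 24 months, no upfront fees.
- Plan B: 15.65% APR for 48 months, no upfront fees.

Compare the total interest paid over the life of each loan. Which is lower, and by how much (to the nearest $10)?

Plan A by $7,700

Plan A: at 12.30% the monthly rate is 0.0102500, so the payment is 35,200 × 0.0102500 / (1 − 1.0102500^−24) = $1,661.92.
Total interest on Plan A = 24 × $1,661.92 − $35,200 = $4,686.08.
Plan B: at 15.65% the monthly rate is 0.0130417, so the payment is 35,200 × 0.0130417 / (1 − 1.0130417^−48) = $991.28.
Total interest on Plan B = 48 × $991.28 − $35,200 = $12,381.44.
Plan A is lower by $7,695.36.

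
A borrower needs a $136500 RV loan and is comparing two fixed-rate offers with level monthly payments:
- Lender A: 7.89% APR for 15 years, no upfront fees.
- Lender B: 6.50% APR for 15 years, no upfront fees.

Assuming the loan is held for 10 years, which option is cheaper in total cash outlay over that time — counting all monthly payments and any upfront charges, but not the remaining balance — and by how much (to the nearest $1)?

Lender B by $12,810

Lender A: at 7.89% the monthly rate is 0.0065750, so the payment is 136,500 × 0.0065750 / (1 − 1.0065750^−180) = $1,295.81.
Lender B: at 6.50% the monthly rate is 0.0054167, so the payment is 136,500 × 0.0054167 / (1 − 1.0054167^−180) = $1,189.06.
Over 120 months: Lender A costs 120 × $1,295.81 = $155,497.20; Lender B costs 120 × $1,189.06 = $142,687.20.
Lender B is cheaper by $155,497.20 − $142,687.20 = $12,810.00.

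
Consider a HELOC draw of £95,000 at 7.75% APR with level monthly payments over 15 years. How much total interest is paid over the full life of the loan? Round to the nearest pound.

At 7.75% the monthly rate is 0.0064583, so the payment is 95,000 × 0.0064583 / (1 − 1.0064583^−180) = £894.21.
Total paid = 180 × £894.21 = £160,957.80; interest = £160,957.80 − £95,000 = £65,957.80.

£65,958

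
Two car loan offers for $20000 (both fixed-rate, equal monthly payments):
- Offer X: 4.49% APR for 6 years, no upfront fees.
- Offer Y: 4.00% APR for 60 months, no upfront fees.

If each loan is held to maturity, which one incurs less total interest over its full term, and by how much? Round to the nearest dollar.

Offer X: monthly rate = 4.49%/12 = 0.0037417; payment = 20,000 × 0.0037417 / (1 − (1+0.0037417)^−72) = $317.39.
Total interest on Offer X = 72 × $317.39 − $20,000 = $2,852.08.
Offer Y: monthly rate = 4%/12 = 0.0033333; payment = 20,000 × 0.0033333 / (1 − (1+0.0033333)^−60) = $368.33.
Total interest on Offer Y = 60 × $368.33 − $20,000 = $2,099.80.
Offer Y is lower by $752.28.

Offer Y by $752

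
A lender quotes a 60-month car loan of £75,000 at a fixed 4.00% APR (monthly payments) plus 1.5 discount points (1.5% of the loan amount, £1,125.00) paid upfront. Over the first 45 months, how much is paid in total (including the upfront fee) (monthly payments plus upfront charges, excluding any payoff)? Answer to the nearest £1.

Monthly rate = 4%/12 = 0.0033333; payment = 75,000 × 0.0033333 / (1 − (1+0.0033333)^−60) = £1,381.24.
Total outlay = 45 × £1,381.24 + £1,125.00 = £63,280.80.

£63,281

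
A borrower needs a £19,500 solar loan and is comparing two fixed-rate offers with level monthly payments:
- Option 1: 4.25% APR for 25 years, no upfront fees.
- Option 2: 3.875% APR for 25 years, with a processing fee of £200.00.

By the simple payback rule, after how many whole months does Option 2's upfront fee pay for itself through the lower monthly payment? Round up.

50 months

Option 1: at 4.25% the monthly rate is 0.0035417, so the payment is 19,500 × 0.0035417 / (1 − 1.0035417^−300) = £105.64.
Option 2: at 3.875% the monthly rate is 0.0032292, so the payment is 19,500 × 0.0032292 / (1 − 1.0032292^−300) = £101.59.
Monthly savings = £105.64 − £101.59 = £4.05.
Break-even = £200.00 / £4.05 = 49.38 → 50 months.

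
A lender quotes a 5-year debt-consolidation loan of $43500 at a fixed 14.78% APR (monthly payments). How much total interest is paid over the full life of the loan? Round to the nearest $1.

$18,291

Monthly rate = 14.78%/12 = 0.0123167; payment = 43,500 × 0.0123167 / (1 − (1+0.0123167)^−60) = $1,029.85.
Total paid = 60 × $1,029.85 = $61,791.00; interest = $61,791.00 − $43,500 = $18,291.00.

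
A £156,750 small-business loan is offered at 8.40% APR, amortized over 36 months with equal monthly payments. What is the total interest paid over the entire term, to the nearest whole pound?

£21,124

Monthly rate = 8.4%/12 = 0.0070000; payment = 156,750 × 0.0070000 / (1 − (1+0.0070000)^−36) = £4,940.95.
Total paid = 36 × £4,940.95 = £177,874.20; interest = £177,874.20 − £156,750 = £21,124.20.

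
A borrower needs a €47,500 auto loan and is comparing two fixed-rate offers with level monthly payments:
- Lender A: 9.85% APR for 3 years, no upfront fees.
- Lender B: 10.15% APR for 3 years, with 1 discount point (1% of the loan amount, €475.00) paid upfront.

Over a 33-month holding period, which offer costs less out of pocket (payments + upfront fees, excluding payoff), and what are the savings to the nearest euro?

Lender A by €696

Lender A: monthly rate = 9.85%/12 = 0.0082083; payment = 47,500 × 0.0082083 / (1 − (1+0.0082083)^−36) = €1,529.35.
Lender B: at 10.15% the monthly rate is 0.0084583, so the payment is 47,500 × 0.0084583 / (1 − 1.0084583^−36) = €1,536.04.
Over 33 months: Lender A costs 33 × €1,529.35 = €50,468.55; Lender B costs 33 × €1,536.04 + €475.00 = €51,164.32.
Lender A is cheaper by €51,164.32 − €50,468.55 = €695.77.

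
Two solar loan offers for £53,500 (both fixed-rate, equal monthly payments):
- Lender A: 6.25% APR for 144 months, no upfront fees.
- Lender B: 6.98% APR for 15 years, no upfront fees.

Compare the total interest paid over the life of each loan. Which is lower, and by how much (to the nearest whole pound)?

Lender A by £10,270

Lender A: at 6.25% the monthly rate is 0.0052083, so the payment is 53,500 × 0.0052083 / (1 − 1.0052083^−144) = £529.03.
Total interest on Lender A = 144 × £529.03 − £53,500 = £22,680.32.
Lender B: at 6.98% the monthly rate is 0.0058167, so the payment is 53,500 × 0.0058167 / (1 − 1.0058167^−180) = £480.28.
Total interest on Lender B = 180 × £480.28 − £53,500 = £32,950.40.
Lender A is lower by £10,270.08.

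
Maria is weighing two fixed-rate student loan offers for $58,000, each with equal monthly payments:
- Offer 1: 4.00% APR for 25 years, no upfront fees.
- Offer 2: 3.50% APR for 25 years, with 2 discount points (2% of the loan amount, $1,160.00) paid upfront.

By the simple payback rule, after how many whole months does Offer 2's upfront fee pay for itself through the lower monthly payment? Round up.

Offer 1: at 4.00% the monthly rate is 0.0033333, so the payment is 58,000 × 0.0033333 / (1 − 1.0033333^−300) = $306.15.
Offer 2: monthly rate = 3.5%/12 = 0.0029167; payment = 58,000 × 0.0029167 / (1 − (1+0.0029167)^−300) = $290.36.
Monthly savings = $306.15 − $290.36 = $15.79.
Break-even = $1,160.00 / $15.79 = 73.46 → 74 months.

74 months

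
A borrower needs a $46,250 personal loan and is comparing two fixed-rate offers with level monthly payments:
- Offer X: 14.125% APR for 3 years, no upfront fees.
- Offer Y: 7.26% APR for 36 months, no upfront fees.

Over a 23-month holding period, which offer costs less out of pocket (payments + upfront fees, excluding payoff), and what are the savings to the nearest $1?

Offer Y by $3,449

Offer X: at 14.125% the monthly rate is 0.0117708, so the payment is 46,250 × 0.0117708 / (1 − 1.0117708^−36) = $1,583.52.
Offer Y: at 7.26% the monthly rate is 0.0060500, so the payment is 46,250 × 0.0060500 / (1 − 1.0060500^−36) = $1,433.57.
Over 23 months: Offer X costs 23 × $1,583.52 = $36,420.96; Offer Y costs 23 × $1,433.57 = $32,972.11.
Offer Y is cheaper by $36,420.96 − $32,972.11 = $3,448.85.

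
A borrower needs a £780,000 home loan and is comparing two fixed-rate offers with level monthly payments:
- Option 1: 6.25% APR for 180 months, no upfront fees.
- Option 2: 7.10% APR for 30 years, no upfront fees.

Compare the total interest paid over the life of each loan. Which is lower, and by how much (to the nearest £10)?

Option 1: at 6.25% the monthly rate is 0.0052083, so the payment is 780,000 × 0.0052083 / (1 − 1.0052083^−180) = £6,687.90.
Total interest on Option 1 = 180 × £6,687.90 − £780,000 = £423,822.00.
Option 2: at 7.10% the monthly rate is 0.0059167, so the payment is 780,000 × 0.0059167 / (1 − 1.0059167^−360) = £5,241.85.
Total interest on Option 2 = 360 × £5,241.85 − £780,000 = £1,107,066.00.
Option 1 is lower by £683,244.00.

Option 1 by £683,240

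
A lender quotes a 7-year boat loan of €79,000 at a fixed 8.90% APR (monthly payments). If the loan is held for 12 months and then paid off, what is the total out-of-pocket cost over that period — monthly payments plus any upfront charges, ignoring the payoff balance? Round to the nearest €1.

€15,204

At 8.90% the monthly rate is 0.0074167, so the payment is 79,000 × 0.0074167 / (1 − 1.0074167^−84) = €1,267.03.
Total outlay = 12 × €1,267.03 = €15,204.36.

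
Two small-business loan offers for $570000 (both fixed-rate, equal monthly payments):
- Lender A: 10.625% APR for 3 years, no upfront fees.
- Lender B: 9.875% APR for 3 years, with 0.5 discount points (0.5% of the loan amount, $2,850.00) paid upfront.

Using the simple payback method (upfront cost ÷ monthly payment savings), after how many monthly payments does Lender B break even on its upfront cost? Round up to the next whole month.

15 months

Lender A: at 10.625% the monthly rate is 0.0088542, so the payment is 570,000 × 0.0088542 / (1 − 1.0088542^−36) = $18,560.01.
Lender B: monthly rate = 9.875%/12 = 0.0082292; payment = 570,000 × 0.0082292 / (1 − (1+0.0082292)^−36) = $18,358.86.
Monthly savings = $18,560.01 − $18,358.86 = $201.15.
Break-even = $2,850.00 / $201.15 = 14.17 → 15 months.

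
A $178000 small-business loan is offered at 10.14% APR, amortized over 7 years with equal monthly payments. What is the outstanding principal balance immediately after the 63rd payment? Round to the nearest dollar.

With monthly rate i = 10.14%/12 = 0.0084500, the balance after k of n payments is P · [(1+i)^n − (1+i)^k] / [(1+i)^n − 1].
(1+0.0084500)^84 = 2.02752915 and (1+0.0084500)^63 = 1.69912500, so the balance is 178,000 × (2.02752915 − 1.69912500) / (2.02752915 − 1) = $56,889.81.

$56,890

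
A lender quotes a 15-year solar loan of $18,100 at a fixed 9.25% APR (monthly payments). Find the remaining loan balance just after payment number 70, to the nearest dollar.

$13,782

With monthly rate i = 9.25%/12 = 0.0077083, the balance after k of n payments is P · [(1+i)^n − (1+i)^k] / [(1+i)^n − 1].
(1+0.0077083)^180 = 3.98357504 and (1+0.0077083)^70 = 1.71174671, so the balance is 18,100 × (3.98357504 − 1.71174671) / (3.98357504 − 1) = $13,782.15.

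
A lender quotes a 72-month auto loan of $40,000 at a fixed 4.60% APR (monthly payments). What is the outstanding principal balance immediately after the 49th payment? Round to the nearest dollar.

With monthly rate i = 4.6%/12 = 0.0038333, the balance after k of n payments is P · [(1+i)^n − (1+i)^k] / [(1+i)^n − 1].
(1+0.0038333)^72 = 1.31715268 and (1+0.0038333)^49 = 1.20619917, so the balance is 40,000 × (1.31715268 − 1.20619917) / (1.31715268 − 1) = $13,993.70.

$13,994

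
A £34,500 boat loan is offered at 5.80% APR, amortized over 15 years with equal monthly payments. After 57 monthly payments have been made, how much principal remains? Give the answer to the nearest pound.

With monthly rate i = 5.8%/12 = 0.0048333, the balance after k of n payments is P · [(1+i)^n − (1+i)^k] / [(1+i)^n − 1].
(1+0.0048333)^180 = 2.38191372 and (1+0.0048333)^57 = 1.31631524, so the balance is 34,500 × (2.38191372 − 1.31631524) / (2.38191372 − 1) = £26,603.07.

£26,603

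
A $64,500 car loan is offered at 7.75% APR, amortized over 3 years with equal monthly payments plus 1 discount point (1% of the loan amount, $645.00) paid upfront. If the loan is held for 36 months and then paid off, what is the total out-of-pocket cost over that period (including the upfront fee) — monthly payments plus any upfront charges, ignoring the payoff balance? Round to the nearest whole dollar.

$73,141

Monthly rate = 7.75%/12 = 0.0064583; payment = 64,500 × 0.0064583 / (1 − (1+0.0064583)^−36) = $2,013.77.
Total outlay = 36 × $2,013.77 + $645.00 = $73,140.72.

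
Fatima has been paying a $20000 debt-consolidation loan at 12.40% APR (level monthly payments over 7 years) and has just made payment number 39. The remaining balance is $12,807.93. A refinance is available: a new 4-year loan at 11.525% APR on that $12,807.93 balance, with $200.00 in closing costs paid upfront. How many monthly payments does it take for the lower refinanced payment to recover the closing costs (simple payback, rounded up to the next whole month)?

9 months

Current payment = 20,000 × 12.4%/12 / (1 − (1+0.0103333)^−84) = $357.35.
Refinanced payment = 12,807.93 × 0.0096042 / (1 − (1+0.0096042)^−48) = $334.30.
Monthly savings = $357.35 − $334.30 = $23.05.
Break-even = $200.00 / $23.05 = 8.68 → 9 months.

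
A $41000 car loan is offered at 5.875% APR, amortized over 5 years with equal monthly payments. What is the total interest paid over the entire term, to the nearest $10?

At 5.875% the monthly rate is 0.0048958, so the payment is 41,000 × 0.0048958 / (1 − 1.0048958^−60) = $790.26.
Total paid = 60 × $790.26 = $47,415.60; interest = $47,415.60 − $41,000 = $6,415.60.

$6,420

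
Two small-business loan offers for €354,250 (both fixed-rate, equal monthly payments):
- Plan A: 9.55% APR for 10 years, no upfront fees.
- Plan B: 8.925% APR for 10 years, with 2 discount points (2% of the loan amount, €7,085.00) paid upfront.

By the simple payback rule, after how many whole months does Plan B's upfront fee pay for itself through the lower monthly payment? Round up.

59 months

Plan A: at 9.55% the monthly rate is 0.0079583, so the payment is 354,250 × 0.0079583 / (1 − 1.0079583^−120) = €4,593.61.
Plan B: at 8.925% the monthly rate is 0.0074375, so the payment is 354,250 × 0.0074375 / (1 − 1.0074375^−120) = €4,473.12.
Monthly savings = €4,593.61 − €4,473.12 = €120.49.
Break-even = €7,085.00 / €120.49 = 58.80 → 59 months.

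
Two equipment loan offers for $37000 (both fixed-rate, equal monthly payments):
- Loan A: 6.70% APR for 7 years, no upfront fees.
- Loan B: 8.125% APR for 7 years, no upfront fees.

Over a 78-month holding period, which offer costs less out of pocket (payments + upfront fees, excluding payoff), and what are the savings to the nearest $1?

Loan A by $2,026

Loan A: monthly rate = 6.7%/12 = 0.0055833; payment = 37,000 × 0.0055833 / (1 − (1+0.0055833)^−84) = $553.02.
Loan B: monthly rate = 8.125%/12 = 0.0067708; payment = 37,000 × 0.0067708 / (1 − (1+0.0067708)^−84) = $579.00.
Over 78 months: Loan A costs 78 × $553.02 = $43,135.56; Loan B costs 78 × $579.00 = $45,162.00.
Loan A is cheaper by $45,162.00 − $43,135.56 = $2,026.44.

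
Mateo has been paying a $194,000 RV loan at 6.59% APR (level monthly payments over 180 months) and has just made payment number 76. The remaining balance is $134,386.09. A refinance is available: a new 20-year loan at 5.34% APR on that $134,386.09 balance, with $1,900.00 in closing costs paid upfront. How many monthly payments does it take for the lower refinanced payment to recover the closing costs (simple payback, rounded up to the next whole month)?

3 months

Current payment = 194,000 × 6.59%/12 / (1 − (1+0.0054917)^−180) = $1,699.56.
Refinanced payment = 134,386.09 × 0.0044500 / (1 − (1+0.0044500)^−240) = $912.32.
Monthly savings = $1,699.56 − $912.32 = $787.24.
Break-even = $1,900.00 / $787.24 = 2.41 → 3 months.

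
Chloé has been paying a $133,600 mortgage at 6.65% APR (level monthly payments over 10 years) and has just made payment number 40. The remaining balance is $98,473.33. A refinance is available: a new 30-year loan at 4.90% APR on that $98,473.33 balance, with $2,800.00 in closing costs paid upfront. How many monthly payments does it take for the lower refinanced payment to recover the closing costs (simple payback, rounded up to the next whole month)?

3 months

Current payment = 133,600 × 6.65%/12 / (1 − (1+0.0055417)^−120) = $1,527.22.
Refinanced payment = 98,473.33 × 0.0040833 / (1 − (1+0.0040833)^−360) = $522.62.
Monthly savings = $1,527.22 − $522.62 = $1,004.60.
Break-even = $2,800.00 / $1,004.60 = 2.79 → 3 months.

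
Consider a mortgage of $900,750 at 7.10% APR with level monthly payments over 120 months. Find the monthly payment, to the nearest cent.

$10,504.95

Monthly rate = 7.1%/12 = 0.0059167; payment = 900,750 × 0.0059167 / (1 − (1+0.0059167)^−120) = $10,504.95.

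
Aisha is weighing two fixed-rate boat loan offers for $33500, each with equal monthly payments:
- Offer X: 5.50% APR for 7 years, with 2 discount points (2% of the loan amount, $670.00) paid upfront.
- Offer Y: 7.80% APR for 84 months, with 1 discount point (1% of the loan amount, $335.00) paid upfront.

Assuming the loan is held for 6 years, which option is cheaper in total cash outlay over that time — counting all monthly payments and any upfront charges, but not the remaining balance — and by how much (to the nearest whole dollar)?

Offer X: at 5.50% the monthly rate is 0.0045833, so the payment is 33,500 × 0.0045833 / (1 − 1.0045833^−84) = $481.40.
Offer Y: monthly rate = 7.8%/12 = 0.0065000; payment = 33,500 × 0.0065000 / (1 − (1+0.0065000)^−84) = $518.81.
Over 72 months: Offer X costs 72 × $481.40 + $670.00 = $35,330.80; Offer Y costs 72 × $518.81 + $335.00 = $37,689.32.
Offer X is cheaper by $37,689.32 − $35,330.80 = $2,358.52.

Offer X by $2,359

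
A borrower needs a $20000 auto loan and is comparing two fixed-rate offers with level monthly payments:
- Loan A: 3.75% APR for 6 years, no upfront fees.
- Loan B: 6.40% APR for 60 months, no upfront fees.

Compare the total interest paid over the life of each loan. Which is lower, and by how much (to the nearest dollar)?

Loan A: at 3.75% the monthly rate is 0.0031250, so the payment is 20,000 × 0.0031250 / (1 − 1.0031250^−72) = $310.63.
Total interest on Loan A = 72 × $310.63 − $20,000 = $2,365.36.
Loan B: monthly rate = 6.4%/12 = 0.0053333; payment = 20,000 × 0.0053333 / (1 − (1+0.0053333)^−60) = $390.39.
Total interest on Loan B = 60 × $390.39 − $20,000 = $3,423.40.
Loan A is lower by $1,058.04.

Loan A by $1,058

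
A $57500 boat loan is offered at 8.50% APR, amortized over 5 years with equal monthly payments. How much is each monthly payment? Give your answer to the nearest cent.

$1,179.70

Monthly rate = 8.5%/12 = 0.0070833; payment = 57,500 × 0.0070833 / (1 − (1+0.0070833)^−60) = $1,179.70.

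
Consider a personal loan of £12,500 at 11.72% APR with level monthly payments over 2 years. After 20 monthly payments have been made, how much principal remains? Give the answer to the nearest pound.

With monthly rate i = 11.72%/12 = 0.0097667, the balance after k of n payments is P · [(1+i)^n − (1+i)^k] / [(1+i)^n − 1].
(1+0.0097667)^24 = 1.26271321 and (1+0.0097667)^20 = 1.21456455, so the balance is 12,500 × (1.26271321 − 1.21456455) / (1.26271321 − 1) = £2,290.93.

£2,291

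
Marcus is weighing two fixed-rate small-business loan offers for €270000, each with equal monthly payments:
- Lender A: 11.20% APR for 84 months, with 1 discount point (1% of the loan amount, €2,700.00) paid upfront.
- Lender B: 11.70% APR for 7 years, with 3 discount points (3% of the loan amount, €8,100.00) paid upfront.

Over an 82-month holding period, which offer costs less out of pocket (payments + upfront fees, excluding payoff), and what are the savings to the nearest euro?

Lender A: at 11.20% the monthly rate is 0.0093333, so the payment is 270,000 × 0.0093333 / (1 − 1.0093333^−84) = €4,651.50.
Lender B: monthly rate = 11.7%/12 = 0.0097500; payment = 270,000 × 0.0097500 / (1 − (1+0.0097500)^−84) = €4,723.03.
Over 82 months: Lender A costs 82 × €4,651.50 + €2,700.00 = €384,123.00; Lender B costs 82 × €4,723.03 + €8,100.00 = €395,388.46.
Lender A is cheaper by €395,388.46 − €384,123.00 = €11,265.46.

Lender A by €11,265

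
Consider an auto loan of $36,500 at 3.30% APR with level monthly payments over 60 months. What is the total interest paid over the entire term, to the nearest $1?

$3,144

Monthly rate = 3.3%/12 = 0.0027500; payment = 36,500 × 0.0027500 / (1 − (1+0.0027500)^−60) = $660.73.
Total paid = 60 × $660.73 = $39,643.80; interest = $39,643.80 − $36,500 = $3,143.80.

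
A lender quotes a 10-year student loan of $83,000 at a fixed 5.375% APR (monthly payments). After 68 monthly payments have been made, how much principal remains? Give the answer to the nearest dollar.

$41,465

With monthly rate i = 5.375%/12 = 0.0044792, the balance after k of n payments is P · [(1+i)^n − (1+i)^k] / [(1+i)^n − 1].
(1+0.0044792)^120 = 1.70966904 and (1+0.0044792)^68 = 1.35513790, so the balance is 83,000 × (1.70966904 − 1.35513790) / (1.70966904 − 1) = $41,464.52.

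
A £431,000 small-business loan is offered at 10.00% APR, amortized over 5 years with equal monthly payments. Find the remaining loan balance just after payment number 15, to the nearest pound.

With monthly rate i = 10%/12 = 0.0083333, the balance after k of n payments is P · [(1+i)^n − (1+i)^k] / [(1+i)^n − 1].
(1+0.0083333)^60 = 1.64530893 and (1+0.0083333)^15 = 1.13256168, so the balance is 431,000 × (1.64530893 − 1.13256168) / (1.64530893 − 1) = £342,462.43.

£342,462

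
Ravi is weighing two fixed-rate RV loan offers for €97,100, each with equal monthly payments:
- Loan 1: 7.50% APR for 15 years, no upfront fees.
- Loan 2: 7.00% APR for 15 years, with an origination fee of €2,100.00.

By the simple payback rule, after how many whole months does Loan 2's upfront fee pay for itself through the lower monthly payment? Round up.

77 months

Loan 1: at 7.50% the monthly rate is 0.0062500, so the payment is 97,100 × 0.0062500 / (1 − 1.0062500^−180) = €900.13.
Loan 2: monthly rate = 7%/12 = 0.0058333; payment = 97,100 × 0.0058333 / (1 − (1+0.0058333)^−180) = €872.76.
Monthly savings = €900.13 − €872.76 = €27.37.
Break-even = €2,100.00 / €27.37 = 76.73 → 77 months.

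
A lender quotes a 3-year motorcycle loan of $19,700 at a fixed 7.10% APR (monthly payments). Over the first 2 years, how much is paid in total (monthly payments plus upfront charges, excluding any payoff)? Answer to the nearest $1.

Monthly rate = 7.1%/12 = 0.0059167; payment = 19,700 × 0.0059167 / (1 − (1+0.0059167)^−36) = $609.18.
Total outlay = 24 × $609.18 = $14,620.32.

$14,620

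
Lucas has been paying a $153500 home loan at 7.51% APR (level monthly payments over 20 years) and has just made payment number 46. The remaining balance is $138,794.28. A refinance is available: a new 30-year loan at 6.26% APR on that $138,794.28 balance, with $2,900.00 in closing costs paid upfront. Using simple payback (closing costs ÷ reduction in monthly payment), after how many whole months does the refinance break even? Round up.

Current payment = 153,500 × 7.51%/12 / (1 − (1+0.0062583)^−240) = $1,237.52.
Refinanced payment = 138,794.28 × 0.0052167 / (1 − (1+0.0052167)^−360) = $855.48.
Monthly savings = $1,237.52 − $855.48 = $382.04.
Break-even = $2,900.00 / $382.04 = 7.59 → 8 months.

8 months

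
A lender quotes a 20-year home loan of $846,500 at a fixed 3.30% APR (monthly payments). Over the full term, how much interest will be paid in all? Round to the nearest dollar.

$310,974

Monthly rate = 3.3%/12 = 0.0027500; payment = 846,500 × 0.0027500 / (1 − (1+0.0027500)^−240) = $4,822.81.
Total paid = 240 × $4,822.81 = $1,157,474.40; interest = $1,157,474.40 − $846,500 = $310,974.40.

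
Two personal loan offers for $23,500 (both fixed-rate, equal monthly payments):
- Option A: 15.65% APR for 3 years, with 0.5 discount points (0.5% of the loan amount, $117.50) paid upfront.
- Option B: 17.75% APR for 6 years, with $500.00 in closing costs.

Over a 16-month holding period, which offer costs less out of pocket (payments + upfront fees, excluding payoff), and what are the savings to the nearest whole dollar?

Option A: monthly rate = 15.65%/12 = 0.0130417; payment = 23,500 × 0.0130417 / (1 − (1+0.0130417)^−36) = $822.14.
Option B: monthly rate = 17.75%/12 = 0.0147917; payment = 23,500 × 0.0147917 / (1 − (1+0.0147917)^−72) = $532.67.
Over 16 months: Option A costs 16 × $822.14 + $117.50 = $13,271.74; Option B costs 16 × $532.67 + $500.00 = $9,022.72.
Option B is cheaper by $13,271.74 − $9,022.72 = $4,249.02.

Option B by $4,249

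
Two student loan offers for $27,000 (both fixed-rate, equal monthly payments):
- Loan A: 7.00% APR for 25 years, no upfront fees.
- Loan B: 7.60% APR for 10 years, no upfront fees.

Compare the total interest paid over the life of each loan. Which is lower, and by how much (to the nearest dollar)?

Loan B by $18,620

Loan A: at 7.00% the monthly rate is 0.0058333, so the payment is 27,000 × 0.0058333 / (1 − 1.0058333^−300) = $190.83.
Total interest on Loan A = 300 × $190.83 − $27,000 = $30,249.00.
Loan B: at 7.60% the monthly rate is 0.0063333, so the payment is 27,000 × 0.0063333 / (1 − 1.0063333^−120) = $321.91.
Total interest on Loan B = 120 × $321.91 − $27,000 = $11,629.20.
Loan B is lower by $18,619.80.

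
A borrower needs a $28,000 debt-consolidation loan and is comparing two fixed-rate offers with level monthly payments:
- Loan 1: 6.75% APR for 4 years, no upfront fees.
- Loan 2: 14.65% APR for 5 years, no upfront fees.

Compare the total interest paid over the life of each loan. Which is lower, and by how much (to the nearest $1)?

Loan 1 by $7,631

Loan 1: monthly rate = 6.75%/12 = 0.0056250; payment = 28,000 × 0.0056250 / (1 − (1+0.0056250)^−48) = $667.25.
Total interest on Loan 1 = 48 × $667.25 − $28,000 = $4,028.00.
Loan 2: monthly rate = 14.65%/12 = 0.0122083; payment = 28,000 × 0.0122083 / (1 − (1+0.0122083)^−60) = $660.98.
Total interest on Loan 2 = 60 × $660.98 − $28,000 = $11,658.80.
Loan 1 is lower by $7,630.80.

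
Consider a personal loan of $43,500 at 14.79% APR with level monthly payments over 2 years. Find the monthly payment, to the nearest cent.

$2,104.83

At 14.79% the monthly rate is 0.0123250, so the payment is 43,500 × 0.0123250 / (1 − 1.0123250^−24) = $2,104.83.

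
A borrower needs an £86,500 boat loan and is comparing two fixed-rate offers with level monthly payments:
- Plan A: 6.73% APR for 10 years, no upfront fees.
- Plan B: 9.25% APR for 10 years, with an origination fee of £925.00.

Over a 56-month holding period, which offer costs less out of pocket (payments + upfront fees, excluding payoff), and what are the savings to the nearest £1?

Plan A by £7,373

Plan A: at 6.73% the monthly rate is 0.0056083, so the payment is 86,500 × 0.0056083 / (1 − 1.0056083^−120) = £992.34.
Plan B: monthly rate = 9.25%/12 = 0.0077083; payment = 86,500 × 0.0077083 / (1 − (1+0.0077083)^−120) = £1,107.48.
Over 56 months: Plan A costs 56 × £992.34 = £55,571.04; Plan B costs 56 × £1,107.48 + £925.00 = £62,943.88.
Plan A is cheaper by £62,943.88 − £55,571.04 = £7,372.84.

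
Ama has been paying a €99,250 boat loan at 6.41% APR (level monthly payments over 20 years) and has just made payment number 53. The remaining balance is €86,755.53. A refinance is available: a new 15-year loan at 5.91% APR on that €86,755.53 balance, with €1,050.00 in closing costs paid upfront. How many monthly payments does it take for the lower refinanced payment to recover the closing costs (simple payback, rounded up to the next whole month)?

154 months

Current payment = 99,250 × 6.41%/12 / (1 − (1+0.0053417)^−240) = €734.73.
Refinanced payment = 86,755.53 × 0.0049250 / (1 − (1+0.0049250)^−180) = €727.88.
Monthly savings = €734.73 − €727.88 = €6.85.
Break-even = €1,050.00 / €6.85 = 153.28 → 154 months.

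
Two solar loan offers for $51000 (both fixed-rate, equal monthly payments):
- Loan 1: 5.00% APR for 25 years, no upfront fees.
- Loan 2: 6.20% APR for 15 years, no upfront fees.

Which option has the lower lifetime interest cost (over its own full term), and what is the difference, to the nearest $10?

Loan 1: monthly rate = 5%/12 = 0.0041667; payment = 51,000 × 0.0041667 / (1 − (1+0.0041667)^−300) = $298.14.
Total interest on Loan 1 = 300 × $298.14 − $51,000 = $38,442.00.
Loan 2: monthly rate = 6.2%/12 = 0.0051667; payment = 51,000 × 0.0051667 / (1 − (1+0.0051667)^−180) = $435.90.
Total interest on Loan 2 = 180 × $435.90 − $51,000 = $27,462.00.
Loan 2 is lower by $10,980.00.

Loan 2 by $10,980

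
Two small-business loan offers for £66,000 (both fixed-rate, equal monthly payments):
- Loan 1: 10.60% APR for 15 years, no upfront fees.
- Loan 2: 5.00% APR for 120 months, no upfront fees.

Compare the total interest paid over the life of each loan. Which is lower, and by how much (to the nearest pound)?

Loan 2 by £48,055

Loan 1: at 10.60% the monthly rate is 0.0088333, so the payment is 66,000 × 0.0088333 / (1 − 1.0088333^−180) = £733.66.
Total interest on Loan 1 = 180 × £733.66 − £66,000 = £66,058.80.
Loan 2: at 5.00% the monthly rate is 0.0041667, so the payment is 66,000 × 0.0041667 / (1 − 1.0041667^−120) = £700.03.
Total interest on Loan 2 = 120 × £700.03 − £66,000 = £18,003.60.
Loan 2 is lower by £48,055.20.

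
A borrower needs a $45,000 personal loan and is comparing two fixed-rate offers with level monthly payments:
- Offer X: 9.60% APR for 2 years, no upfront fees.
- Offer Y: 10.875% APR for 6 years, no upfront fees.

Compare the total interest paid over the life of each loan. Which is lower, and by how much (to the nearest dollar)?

Offer X: at 9.60% the monthly rate is 0.0080000, so the payment is 45,000 × 0.0080000 / (1 − 1.0080000^−24) = $2,068.22.
Total interest on Offer X = 24 × $2,068.22 − $45,000 = $4,637.28.
Offer Y: at 10.875% the monthly rate is 0.0090625, so the payment is 45,000 × 0.0090625 / (1 − 1.0090625^−72) = $853.66.
Total interest on Offer Y = 72 × $853.66 − $45,000 = $16,463.52.
Offer X is lower by $11,826.24.

Offer X by $11,826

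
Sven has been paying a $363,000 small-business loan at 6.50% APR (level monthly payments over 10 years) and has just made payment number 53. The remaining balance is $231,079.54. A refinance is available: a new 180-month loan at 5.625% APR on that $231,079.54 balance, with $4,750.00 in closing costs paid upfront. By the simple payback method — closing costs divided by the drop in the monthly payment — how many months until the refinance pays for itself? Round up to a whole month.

Current payment = 363,000 × 6.5%/12 / (1 − (1+0.0054167)^−120) = $4,121.79.
Refinanced payment = 231,079.54 × 0.0046875 / (1 − (1+0.0046875)^−180) = $1,903.48.
Monthly savings = $4,121.79 − $1,903.48 = $2,218.31.
Break-even = $4,750.00 / $2,218.31 = 2.14 → 3 months.

3 months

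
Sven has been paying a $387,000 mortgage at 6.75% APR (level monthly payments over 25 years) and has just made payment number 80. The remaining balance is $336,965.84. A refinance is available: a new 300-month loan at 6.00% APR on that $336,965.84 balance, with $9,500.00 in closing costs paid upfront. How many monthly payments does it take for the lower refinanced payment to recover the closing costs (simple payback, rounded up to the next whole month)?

Current payment = 387,000 × 6.75%/12 / (1 − (1+0.0056250)^−300) = $2,673.83.
Refinanced payment = 336,965.84 × 0.0050000 / (1 − (1+0.0050000)^−300) = $2,171.08.
Monthly savings = $2,673.83 − $2,171.08 = $502.75.
Break-even = $9,500.00 / $502.75 = 18.90 → 19 months.

19 months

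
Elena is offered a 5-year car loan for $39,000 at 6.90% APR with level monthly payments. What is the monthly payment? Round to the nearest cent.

$770.41

Monthly rate = 6.9%/12 = 0.0057500; payment = 39,000 × 0.0057500 / (1 − (1+0.0057500)^−60) = $770.41.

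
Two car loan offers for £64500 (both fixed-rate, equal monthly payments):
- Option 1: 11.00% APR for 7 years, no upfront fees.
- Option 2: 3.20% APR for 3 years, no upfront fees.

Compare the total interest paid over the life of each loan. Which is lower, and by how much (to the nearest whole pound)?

Option 1: at 11.00% the monthly rate is 0.0091667, so the payment is 64,500 × 0.0091667 / (1 − 1.0091667^−84) = £1,104.40.
Total interest on Option 1 = 84 × £1,104.40 − £64,500 = £28,269.60.
Option 2: at 3.20% the monthly rate is 0.0026667, so the payment is 64,500 × 0.0026667 / (1 − 1.0026667^−36) = £1,881.43.
Total interest on Option 2 = 36 × £1,881.43 − £64,500 = £3,231.48.
Option 2 is lower by £25,038.12.

Option 2 by £25,038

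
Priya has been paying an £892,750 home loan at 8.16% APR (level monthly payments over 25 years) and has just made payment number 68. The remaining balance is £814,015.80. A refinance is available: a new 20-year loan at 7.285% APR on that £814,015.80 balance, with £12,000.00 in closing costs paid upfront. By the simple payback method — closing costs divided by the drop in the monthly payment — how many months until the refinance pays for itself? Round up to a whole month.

23 months

Current payment = 892,750 × 8.16%/12 / (1 − (1+0.0068000)^−300) = £6,985.28.
Refinanced payment = 814,015.80 × 0.0060708 / (1 − (1+0.0060708)^−240) = £6,451.06.
Monthly savings = £6,985.28 − £6,451.06 = £534.22.
Break-even = £12,000.00 / £534.22 = 22.46 → 23 months.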